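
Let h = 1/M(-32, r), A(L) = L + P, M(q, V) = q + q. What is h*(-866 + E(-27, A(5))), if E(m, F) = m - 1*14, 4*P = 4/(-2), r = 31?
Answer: 907/64 ≈ 14.172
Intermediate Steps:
P = -1/2 (P = (4/(-2))/4 = (4*(-1/2))/4 = (1/4)*(-2) = -1/2 ≈ -0.50000)
M(q, V) = 2*q
A(L) = -1/2 + L (A(L) = L - 1/2 = -1/2 + L)
E(m, F) = -14 + m (E(m, F) = m - 14 = -14 + m)
h = -1/64 (h = 1/(2*(-32)) = 1/(-64) = -1/64 ≈ -0.015625)
h*(-866 + E(-27, A(5))) = -(-866 + (-14 - 27))/64 = -(-866 - 41)/64 = -1/64*(-907) = 907/64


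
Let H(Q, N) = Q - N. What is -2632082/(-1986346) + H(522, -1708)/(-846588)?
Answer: 555964871159/420404171862 ≈ 1.3225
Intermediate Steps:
-2632082/(-1986346) + H(522, -1708)/(-846588) = -2632082/(-1986346) + (522 - 1*(-1708))/(-846588) = -2632082*(-1/1986346) + (522 + 1708)*(-1/846588) = 1316041/993173 + 2230*(-1/846588) = 1316041/993173 - 1115/423294 = 555964871159/420404171862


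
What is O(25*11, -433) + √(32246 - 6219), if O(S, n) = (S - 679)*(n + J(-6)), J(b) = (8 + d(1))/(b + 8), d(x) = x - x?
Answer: 173316 + √26027 ≈ 1.7348e+5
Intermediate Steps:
d(x) = 0
J(b) = 8/(8 + b) (J(b) = (8 + 0)/(b + 8) = 8/(8 + b))
O(S, n) = (-679 + S)*(4 + n) (O(S, n) = (S - 679)*(n + 8/(8 - 6)) = (-679 + S)*(n + 8/2) = (-679 + S)*(n + 8*(½)) = (-679 + S)*(n + 4) = (-679 + S)*(4 + n))
O(25*11, -433) + √(32246 - 6219) = (-2716 - 679*(-433) + 4*(25*11) + (25*11)*(-433)) + √(32246 - 6219) = (-2716 + 294007 + 4*275 + 275*(-433)) + √26027 = (-2716 + 294007 + 1100 - 119075) + √26027 = 173316 + √26027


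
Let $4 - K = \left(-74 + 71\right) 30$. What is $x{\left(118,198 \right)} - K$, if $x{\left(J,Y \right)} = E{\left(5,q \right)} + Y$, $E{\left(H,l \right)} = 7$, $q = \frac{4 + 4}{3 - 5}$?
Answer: $111$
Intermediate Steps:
$q = -4$ ($q = \frac{8}{-2} = 8 \left(- \frac{1}{2}\right) = -4$)
$x{\left(J,Y \right)} = 7 + Y$
$K = 94$ ($K = 4 - \left(-74 + 71\right) 30 = 4 - \left(-3\right) 30 = 4 - -90 = 4 + 90 = 94$)
$x{\left(118,198 \right)} - K = \left(7 + 198\right) - 94 = 205 - 94 = 111$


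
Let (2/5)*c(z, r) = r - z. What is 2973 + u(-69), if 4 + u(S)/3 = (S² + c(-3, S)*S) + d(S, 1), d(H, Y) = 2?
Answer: 51405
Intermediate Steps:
c(z, r) = -5*z/2 + 5*r/2 (c(z, r) = 5*(r - z)/2 = -5*z/2 + 5*r/2)
u(S) = -6 + 3*S² + 3*S*(15/2 + 5*S/2) (u(S) = -12 + 3*((S² + (-5/2*(-3) + 5*S/2)*S) + 2) = -12 + 3*((S² + (15/2 + 5*S/2)*S) + 2) = -12 + 3*((S² + S*(15/2 + 5*S/2)) + 2) = -12 + 3*(2 + S² + S*(15/2 + 5*S/2)) = -12 + (6 + 3*S² + 3*S*(15/2 + 5*S/2)) = -6 + 3*S² + 3*S*(15/2 + 5*S/2))
2973 + u(-69) = 2973 + (-6 + (21/2)*(-69)² + (45/2)*(-69)) = 2973 + (-6 + (21/2)*4761 - 3105/2) = 2973 + (-6 + 99981/2 - 3105/2) = 2973 + 48432 = 51405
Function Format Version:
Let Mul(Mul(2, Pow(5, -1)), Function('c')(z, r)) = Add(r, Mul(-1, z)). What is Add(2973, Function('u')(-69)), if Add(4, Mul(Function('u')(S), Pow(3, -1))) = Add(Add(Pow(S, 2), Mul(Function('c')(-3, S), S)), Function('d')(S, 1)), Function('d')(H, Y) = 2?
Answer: 51405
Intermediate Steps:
Function('c')(z, r) = Add(Mul(Rational(-5, 2), z), Mul(Rational(5, 2), r)) (Function('c')(z, r) = Mul(Rational(5, 2), Add(r, Mul(-1, z))) = Add(Mul(Rational(-5, 2), z), Mul(Rational(5, 2), r)))
Function('u')(S) = Add(-6, Mul(3, Pow(S, 2)), Mul(3, S, Add(Rational(15, 2), Mul(Rational(5, 2), S)))) (Function('u')(S) = Add(-12, Mul(3, Add(Add(Pow(S, 2), Mul(Add(Mul(Rational(-5, 2), -3), Mul(Rational(5, 2), S)), S)), 2))) = Add(-12, Mul(3, Add(Add(Pow(S, 2), Mul(Add(Rational(15, 2), Mul(Rational(5, 2), S)), S)), 2))) = Add(-12, Mul(3, Add(Add(Pow(S, 2), Mul(S, Add(Rational(15, 2), Mul(Rational(5, 2), S)))), 2))) = Add(-12, Mul(3, Add(2, Pow(S, 2), Mul(S, Add(Rational(15, 2), Mul(Rational(5, 2), S)))))) = Add(-12, Add(6, Mul(3, Pow(S, 2)), Mul(3, S, Add(Rational(15, 2), Mul(Rational(5, 2), S))))) = Add(-6, Mul(3, Pow(S, 2)), Mul(3, S, Add(Rational(15, 2), Mul(Rational(5, 2), S)))))
Add(2973, Function('u')(-69)) = Add(2973, Add(-6, Mul(Rational(21, 2), Pow(-69, 2)), Mul(Rational(45, 2), -69))) = Add(2973, Add(-6, Mul(Rational(21, 2), 4761), Rational(-3105, 2))) = Add(2973, Add(-6, Rational(99981, 2), Rational(-3105, 2))) = Add(2973, 48432) = 51405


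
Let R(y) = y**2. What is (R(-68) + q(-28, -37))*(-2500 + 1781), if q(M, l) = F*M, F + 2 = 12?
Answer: -3123336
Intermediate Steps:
F = 10 (F = -2 + 12 = 10)
q(M, l) = 10*M
(R(-68) + q(-28, -37))*(-2500 + 1781) = ((-68)**2 + 10*(-28))*(-2500 + 1781) = (4624 - 280)*(-719) = 4344*(-719) = -3123336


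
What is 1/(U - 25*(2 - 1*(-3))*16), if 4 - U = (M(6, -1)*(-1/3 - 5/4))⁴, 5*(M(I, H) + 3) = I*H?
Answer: -160000/632260721 ≈ -0.00025306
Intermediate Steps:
M(I, H) = -3 + H*I/5 (M(I, H) = -3 + (I*H)/5 = -3 + (H*I)/5 = -3 + H*I/5)
U = -312260721/160000 (U = 4 - ((-3 + (⅕)*(-1)*6)*(-1/3 - 5/4))⁴ = 4 - ((-3 - 6/5)*(-1*⅓ - 5*¼))⁴ = 4 - (-21*(-⅓ - 5/4)/5)⁴ = 4 - (-21/5*(-19/12))⁴ = 4 - (133/20)⁴ = 4 - 1*312900721/160000 = 4 - 312900721/160000 = -312260721/160000 ≈ -1951.6)
1/(U - 25*(2 - 1*(-3))*16) = 1/(-312260721/160000 - 25*(2 - 1*(-3))*16) = 1/(-312260721/160000 - 25*(2 + 3)*16) = 1/(-312260721/160000 - 25*5*16) = 1/(-312260721/160000 - 125*16) = 1/(-312260721/160000 - 2000) = 1/(-632260721/160000) = -160000/632260721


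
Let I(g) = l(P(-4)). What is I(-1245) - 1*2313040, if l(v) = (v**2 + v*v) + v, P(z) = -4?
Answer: -2313012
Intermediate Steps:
l(v) = v + 2*v**2 (l(v) = (v**2 + v**2) + v = 2*v**2 + v = v + 2*v**2)
I(g) = 28 (I(g) = -4*(1 + 2*(-4)) = -4*(1 - 8) = -4*(-7) = 28)
I(-1245) - 1*2313040 = 28 - 1*2313040 = 28 - 2313040 = -2313012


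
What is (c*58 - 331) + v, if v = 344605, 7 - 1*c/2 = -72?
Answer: 353438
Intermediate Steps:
c = 158 (c = 14 - 2*(-72) = 14 + 144 = 158)
(c*58 - 331) + v = (158*58 - 331) + 344605 = (9164 - 331) + 344605 = 8833 + 344605 = 353438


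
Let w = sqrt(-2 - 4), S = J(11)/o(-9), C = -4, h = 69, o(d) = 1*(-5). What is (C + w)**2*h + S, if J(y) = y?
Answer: 3439/5 - 552*I*sqrt(6) ≈ 687.8 - 1352.1*I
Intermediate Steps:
o(d) = -5
S = -11/5 (S = 11/(-5) = 11*(-1/5) = -11/5 ≈ -2.2000)
w = I*sqrt(6) (w = sqrt(-6) = I*sqrt(6) ≈ 2.4495*I)
(C + w)**2*h + S = (-4 + I*sqrt(6))**2*69 - 11/5 = 69*(-4 + I*sqrt(6))**2 - 11/5 = -11/5 + 69*(-4 + I*sqrt(6))**2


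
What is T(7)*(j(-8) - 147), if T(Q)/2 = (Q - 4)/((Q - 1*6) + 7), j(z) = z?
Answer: -465/4 ≈ -116.25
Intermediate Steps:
T(Q) = 2*(-4 + Q)/(1 + Q) (T(Q) = 2*((Q - 4)/((Q - 1*6) + 7)) = 2*((-4 + Q)/((Q - 6) + 7)) = 2*((-4 + Q)/((-6 + Q) + 7)) = 2*((-4 + Q)/(1 + Q)) = 2*(-4 + Q)/(1 + Q))
T(7)*(j(-8) - 147) = (2*(-4 + 7)/(1 + 7))*(-8 - 147) = (2*3/8)*(-155) = (2*(⅛)*3)*(-155) = (¾)*(-155) = -465/4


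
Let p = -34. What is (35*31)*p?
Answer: -36890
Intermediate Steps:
(35*31)*p = (35*31)*(-34) = 1085*(-34) = -36890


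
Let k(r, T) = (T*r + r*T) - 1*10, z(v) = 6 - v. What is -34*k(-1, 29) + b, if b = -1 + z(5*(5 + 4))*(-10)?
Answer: 2701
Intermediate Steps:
b = 389 (b = -1 + (6 - 5*(5 + 4))*(-10) = -1 + (6 - 5*9)*(-10) = -1 + (6 - 1*45)*(-10) = -1 + (6 - 45)*(-10) = -1 - 39*(-10) = -1 + 390 = 389)
k(r, T) = -10 + 2*T*r (k(r, T) = (T*r + T*r) - 10 = 2*T*r - 10 = -10 + 2*T*r)
-34*k(-1, 29) + b = -34*(-10 + 2*29*(-1)) + 389 = -34*(-10 - 58) + 389 = -34*(-68) + 389 = 2312 + 389 = 2701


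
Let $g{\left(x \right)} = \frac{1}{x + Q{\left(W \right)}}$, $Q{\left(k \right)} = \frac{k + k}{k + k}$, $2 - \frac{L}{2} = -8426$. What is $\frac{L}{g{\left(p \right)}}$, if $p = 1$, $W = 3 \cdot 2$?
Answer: $33712$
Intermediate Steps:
$W = 6$
$L = 16856$ ($L = 4 - -16852 = 4 + 16852 = 16856$)
$Q{\left(k \right)} = 1$ ($Q{\left(k \right)} = \frac{2 k}{2 k} = 2 k \frac{1}{2 k} = 1$)
$g{\left(x \right)} = \frac{1}{1 + x}$ ($g{\left(x \right)} = \frac{1}{x + 1} = \frac{1}{1 + x}$)
$\frac{L}{g{\left(p \right)}} = \frac{16856}{\frac{1}{1 + 1}} = \frac{16856}{\frac{1}{2}} = 16856 \frac{1}{\frac{1}{2}} = 16856 \cdot 2 = 33712$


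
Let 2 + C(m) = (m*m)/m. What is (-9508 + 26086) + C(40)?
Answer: 16616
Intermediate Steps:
C(m) = -2 + m (C(m) = -2 + (m*m)/m = -2 + m²/m = -2 + m)
(-9508 + 26086) + C(40) = (-9508 + 26086) + (-2 + 40) = 16578 + 38 = 16616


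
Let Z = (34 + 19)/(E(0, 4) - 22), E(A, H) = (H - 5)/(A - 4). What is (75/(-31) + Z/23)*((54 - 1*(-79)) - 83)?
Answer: -7832350/62031 ≈ -126.27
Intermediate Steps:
E(A, H) = (-5 + H)/(-4 + A)
Z = -212/87 (Z = (34 + 19)/((-5 + 4)/(-4 + 0) - 22) = 53/(-1/(-4) - 22) = 53/(-1/4*(-1) - 22) = 53/(1/4 - 22) = 53/(-87/4) = 53*(-4/87) = -212/87 ≈ -2.4368)
(75/(-31) + Z/23)*((54 - 1*(-79)) - 83) = (75/(-31) - 212/87/23)*((54 - 1*(-79)) - 83) = (75*(-1/31) - 212/87*1/23)*((54 + 79) - 83) = (-75/31 - 212/2001)*(133 - 83) = -156647/62031*50 = -7832350/62031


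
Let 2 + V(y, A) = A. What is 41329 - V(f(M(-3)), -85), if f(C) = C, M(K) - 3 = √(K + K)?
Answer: 41416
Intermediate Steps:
M(K) = 3 + √2*√K (M(K) = 3 + √(K + K) = 3 + √(2*K) = 3 + √2*√K)
V(y, A) = -2 + A
41329 - V(f(M(-3)), -85) = 41329 - (-2 - 85) = 41329 - 1*(-87) = 41329 + 87 = 41416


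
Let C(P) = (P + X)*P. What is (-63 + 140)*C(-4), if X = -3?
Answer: 2156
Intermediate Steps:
C(P) = P*(-3 + P) (C(P) = (P - 3)*P = (-3 + P)*P = P*(-3 + P))
(-63 + 140)*C(-4) = (-63 + 140)*(-4*(-3 - 4)) = 77*(-4*(-7)) = 77*28 = 2156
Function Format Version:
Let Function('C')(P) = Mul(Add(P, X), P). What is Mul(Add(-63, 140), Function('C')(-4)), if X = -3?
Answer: 2156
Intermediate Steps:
Function('C')(P) = Mul(P, Add(-3, P)) (Function('C')(P) = Mul(Add(P, -3), P) = Mul(Add(-3, P), P) = Mul(P, Add(-3, P)))
Mul(Add(-63, 140), Function('C')(-4)) = Mul(Add(-63, 140), Mul(-4, Add(-3, -4))) = Mul(77, Mul(-4, -7)) = Mul(77, 28) = 2156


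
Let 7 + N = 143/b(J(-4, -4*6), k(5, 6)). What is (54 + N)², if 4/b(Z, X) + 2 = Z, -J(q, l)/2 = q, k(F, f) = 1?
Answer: 273529/4 ≈ 68382.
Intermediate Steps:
J(q, l) = -2*q
b(Z, X) = 4/(-2 + Z)
N = 415/2 (N = -7 + 143/((4/(-2 - 2*(-4)))) = -7 + 143/((4/(-2 + 8))) = -7 + 143/((4/6)) = -7 + 143/((4*(⅙))) = -7 + 143/(⅔) = -7 + 143*(3/2) = -7 + 429/2 = 415/2 ≈ 207.50)
(54 + N)² = (54 + 415/2)² = (523/2)² = 273529/4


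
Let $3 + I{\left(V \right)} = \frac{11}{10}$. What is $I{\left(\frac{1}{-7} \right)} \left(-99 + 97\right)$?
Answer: $\frac{19}{5} \approx 3.8$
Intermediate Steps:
$I{\left(V \right)} = - \frac{19}{10}$ ($I{\left(V \right)} = -3 + \frac{11}{10} = - \frac{19}{10}$)
$I{\left(\frac{1}{-7} \right)} \left(-99 + 97\right) = - \frac{19 \left(-99 + 97\right)}{10} = \left(- \frac{19}{10}\right) \left(-2\right) = \frac{19}{5}$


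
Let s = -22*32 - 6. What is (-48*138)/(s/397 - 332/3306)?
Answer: 1086735096/309883 ≈ 3506.9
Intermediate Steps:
s = -710 (s = -704 - 6 = -710)
(-48*138)/(s/397 - 332/3306) = (-48*138)/(-710/397 - 332/3306) = -6624/(-710*1/397 - 332*1/3306) = -6624/(-710/397 - 166/1653) = -6624/(-1239532/656241) = -6624*(-656241/1239532) = 1086735096/309883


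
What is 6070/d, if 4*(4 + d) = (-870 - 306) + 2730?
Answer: 12140/769 ≈ 15.787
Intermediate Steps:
d = 769/2 (d = -4 + ((-870 - 306) + 2730)/4 = -4 + (-1176 + 2730)/4 = -4 + (¼)*1554 = -4 + 777/2 = 769/2 ≈ 384.50)
6070/d = 6070/(769/2) = 6070*(2/769) = 12140/769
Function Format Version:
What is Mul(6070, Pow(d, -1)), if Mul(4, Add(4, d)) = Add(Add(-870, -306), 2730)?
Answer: Rational(12140, 769) ≈ 15.787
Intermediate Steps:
d = Rational(769, 2) (d = Add(-4, Mul(Rational(1, 4), Add(Add(-870, -306), 2730))) = Add(-4, Mul(Rational(1, 4), Add(-1176, 2730))) = Add(-4, Mul(Rational(1, 4), 1554)) = Add(-4, Rational(777, 2)) = Rational(769, 2) ≈ 384.50)
Mul(6070, Pow(d, -1)) = Mul(6070, Pow(Rational(769, 2), -1)) = Mul(6070, Rational(2, 769)) = Rational(12140, 769)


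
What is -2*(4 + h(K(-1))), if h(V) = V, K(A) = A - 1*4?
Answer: 2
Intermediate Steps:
K(A) = -4 + A (K(A) = A - 4 = -4 + A)
-2*(4 + h(K(-1))) = -2*(4 + (-4 - 1)) = -2*(4 - 5) = -2*(-1) = 2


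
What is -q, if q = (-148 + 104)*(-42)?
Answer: -1848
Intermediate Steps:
q = 1848 (q = -44*(-42) = 1848)
-q = -1*1848 = -1848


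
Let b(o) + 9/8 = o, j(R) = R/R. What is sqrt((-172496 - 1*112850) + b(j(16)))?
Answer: 3*I*sqrt(507282)/4 ≈ 534.18*I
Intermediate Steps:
j(R) = 1
b(o) = -9/8 + o
sqrt((-172496 - 1*112850) + b(j(16))) = sqrt((-172496 - 1*112850) + (-9/8 + 1)) = sqrt((-172496 - 112850) - 1/8) = sqrt(-285346 - 1/8) = sqrt(-2282769/8) = 3*I*sqrt(507282)/4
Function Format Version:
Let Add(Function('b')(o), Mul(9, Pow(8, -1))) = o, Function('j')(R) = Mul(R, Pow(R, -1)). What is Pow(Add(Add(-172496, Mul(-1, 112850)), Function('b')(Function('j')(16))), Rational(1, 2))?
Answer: Mul(Rational(3, 4), I, Pow(507282, Rational(1, 2))) ≈ Mul(534.18, I)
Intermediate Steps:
Function('j')(R) = 1
Function('b')(o) = Add(Rational(-9, 8), o)
Pow(Add(Add(-172496, Mul(-1, 112850)), Function('b')(Function('j')(16))), Rational(1, 2)) = Pow(Add(Add(-172496, Mul(-1, 112850)), Add(Rational(-9, 8), 1)), Rational(1, 2)) = Pow(Add(Add(-172496, -112850), Rational(-1, 8)), Rational(1, 2)) = Pow(Add(-285346, Rational(-1, 8)), Rational(1, 2)) = Pow(Rational(-2282769, 8), Rational(1, 2)) = Mul(Rational(3, 4), I, Pow(507282, Rational(1, 2)))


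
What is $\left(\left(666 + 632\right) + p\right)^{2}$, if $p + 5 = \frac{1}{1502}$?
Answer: $\frac{3771701915569}{2256004} \approx 1.6719 \cdot 10^{6}$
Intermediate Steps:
$p = - \frac{7509}{1502}$ ($p = -5 + \frac{1}{1502} = - \frac{7509}{1502} \approx -4.9993$)
$\left(\left(666 + 632\right) + p\right)^{2} = \left(\left(666 + 632\right) - \frac{7509}{1502}\right)^{2} = \left(1298 - \frac{7509}{1502}\right)^{2} = \left(\frac{1942087}{1502}\right)^{2} = \frac{3771701915569}{2256004}$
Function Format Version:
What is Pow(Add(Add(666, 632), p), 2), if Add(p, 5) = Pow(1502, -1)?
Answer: Rational(3771701915569, 2256004) ≈ 1.6719e+6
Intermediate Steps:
p = Rational(-7509, 1502) (p = Add(-5, Pow(1502, -1)) = Add(-5, Rational(1, 1502)) = Rational(-7509, 1502) ≈ -4.9993)
Pow(Add(Add(666, 632), p), 2) = Pow(Add(Add(666, 632), Rational(-7509, 1502)), 2) = Pow(Add(1298, Rational(-7509, 1502)), 2) = Pow(Rational(1942087, 1502), 2) = Rational(3771701915569, 2256004)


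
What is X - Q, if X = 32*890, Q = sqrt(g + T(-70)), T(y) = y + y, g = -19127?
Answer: 28480 - I*sqrt(19267) ≈ 28480.0 - 138.81*I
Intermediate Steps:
T(y) = 2*y
Q = I*sqrt(19267) (Q = sqrt(-19127 + 2*(-70)) = sqrt(-19127 - 140) = sqrt(-19267) = I*sqrt(19267) ≈ 138.81*I)
X = 28480
X - Q = 28480 - I*sqrt(19267)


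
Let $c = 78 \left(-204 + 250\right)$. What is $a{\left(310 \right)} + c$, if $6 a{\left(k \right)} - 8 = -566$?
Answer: $3495$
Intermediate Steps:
$a{\left(k \right)} = -93$ ($a{\left(k \right)} = \frac{4}{3} + \frac{1}{6} \left(-566\right) = \frac{4}{3} - \frac{283}{3} = -93$)
$c = 3588$ ($c = 78 \cdot 46 = 3588$)
$a{\left(310 \right)} + c = -93 + 3588 = 3495$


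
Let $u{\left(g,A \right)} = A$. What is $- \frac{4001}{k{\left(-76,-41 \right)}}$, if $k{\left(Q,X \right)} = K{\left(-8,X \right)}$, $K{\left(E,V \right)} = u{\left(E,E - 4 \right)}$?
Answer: $\frac{4001}{12} \approx 333.42$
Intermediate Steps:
$K{\left(E,V \right)} = -4 + E$ ($K{\left(E,V \right)} = E - 4 = -4 + E$)
$k{\left(Q,X \right)} = -12$ ($k{\left(Q,X \right)} = -4 - 8 = -12$)
$- \frac{4001}{k{\left(-76,-41 \right)}} = - \frac{4001}{-12} = \left(-4001\right) \left(- \frac{1}{12}\right) = \frac{4001}{12}$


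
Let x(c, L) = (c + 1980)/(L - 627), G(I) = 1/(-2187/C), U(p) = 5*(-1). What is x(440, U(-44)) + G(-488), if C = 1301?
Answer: -1528693/345546 ≈ -4.4240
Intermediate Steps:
U(p) = -5
G(I) = -1301/2187 (G(I) = 1/(-2187/1301) = -1301/2187)
x(c, L) = (1980 + c)/(-627 + L)
x(440, U(-44)) + G(-488) = (1980 + 440)/(-627 - 5) - 1301/2187 = 2420/(-632) - 1301/2187 = -1/632*2420 - 1301/2187 = -605/158 - 1301/2187 = -1528693/345546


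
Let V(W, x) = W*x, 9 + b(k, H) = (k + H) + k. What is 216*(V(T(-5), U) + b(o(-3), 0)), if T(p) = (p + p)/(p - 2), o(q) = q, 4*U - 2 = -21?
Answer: -32940/7 ≈ -4705.7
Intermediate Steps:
U = -19/4 (U = ½ + (¼)*(-21) = ½ - 21/4 = -19/4 ≈ -4.7500)
b(k, H) = -9 + H + 2*k (b(k, H) = -9 + ((k + H) + k) = -9 + ((H + k) + k) = -9 + (H + 2*k) = -9 + H + 2*k)
T(p) = 2*p/(-2 + p) (T(p) = (2*p)/(-2 + p) = 2*p/(-2 + p))
216*(V(T(-5), U) + b(o(-3), 0)) = 216*((2*(-5)/(-2 - 5))*(-19/4) + (-9 + 0 + 2*(-3))) = 216*((2*(-5)/(-7))*(-19/4) + (-9 + 0 - 6)) = 216*((2*(-5)*(-⅐))*(-19/4) - 15) = 216*((10/7)*(-19/4) - 15) = 216*(-95/14 - 15) = 216*(-305/14) = -32940/7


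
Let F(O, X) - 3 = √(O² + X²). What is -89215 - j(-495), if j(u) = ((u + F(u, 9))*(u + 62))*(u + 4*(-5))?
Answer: 109624325 - 2006955*√3026 ≈ -7.7644e+5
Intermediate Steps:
F(O, X) = 3 + √(O² + X²)
j(u) = (-20 + u)*(62 + u)*(3 + u + √(81 + u²)) (j(u) = ((u + (3 + √(u² + 9²)))*(u + 62))*(u + 4*(-5)) = ((u + (3 + √(u² + 81)))*(62 + u))*(u - 20) = ((u + (3 + √(81 + u²)))*(62 + u))*(-20 + u) = ((3 + u + √(81 + u²))*(62 + u))*(-20 + u) = ((62 + u)*(3 + u + √(81 + u²)))*(-20 + u) = (-20 + u)*(62 + u)*(3 + u + √(81 + u²)))
-89215 - j(-495) = -89215 - (-3720 + (-495)³ - 1240*√(81 + (-495)²) - 1114*(-495) + 45*(-495)² + (-495)²*√(81 + (-495)²) + 42*(-495)*√(81 + (-495)²)) = -89215 - (-3720 - 121287375 - 1240*√(81 + 245025) + 551430 + 45*245025 + 245025*√(81 + 245025) + 42*(-495)*√(81 + 245025)) = -89215 - (-3720 - 121287375 - 11160*√3026 + 551430 + 11026125 + 245025*√245106 + 42*(-495)*√245106) = -89215 - (-3720 - 121287375 - 11160*√3026 + 551430 + 11026125 + 245025*(9*√3026) + 42*(-495)*(9*√3026)) = -89215 - (-3720 - 121287375 - 11160*√3026 + 551430 + 11026125 + 2205225*√3026 - 187110*√3026) = -89215 - (-109713540 + 2006955*√3026) = -89215 + (109713540 - 2006955*√3026) = 109624325 - 2006955*√3026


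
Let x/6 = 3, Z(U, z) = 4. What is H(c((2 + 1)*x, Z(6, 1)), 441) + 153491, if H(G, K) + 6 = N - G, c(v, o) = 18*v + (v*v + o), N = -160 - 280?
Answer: 149153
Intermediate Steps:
x = 18 (x = 6*3 = 18)
N = -440
c(v, o) = o + v**2 + 18*v (c(v, o) = 18*v + (v**2 + o) = 18*v + (o + v**2) = o + v**2 + 18*v)
H(G, K) = -446 - G (H(G, K) = -6 + (-440 - G) = -446 - G)
H(c((2 + 1)*x, Z(6, 1)), 441) + 153491 = (-446 - (4 + ((2 + 1)*18)**2 + 18*((2 + 1)*18))) + 153491 = (-446 - (4 + (3*18)**2 + 18*(3*18))) + 153491 = (-446 - (4 + 54**2 + 18*54)) + 153491 = (-446 - (4 + 2916 + 972)) + 153491 = (-446 - 1*3892) + 153491 = (-446 - 3892) + 153491 = -4338 + 153491 = 149153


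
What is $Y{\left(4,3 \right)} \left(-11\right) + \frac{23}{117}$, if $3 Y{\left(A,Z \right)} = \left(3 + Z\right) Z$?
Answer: $- \frac{7699}{117} \approx -65.803$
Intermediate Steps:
$Y{\left(A,Z \right)} = \frac{Z \left(3 + Z\right)}{3}$ ($Y{\left(A,Z \right)} = \frac{\left(3 + Z\right) Z}{3} = \frac{Z \left(3 + Z\right)}{3}$)
$Y{\left(4,3 \right)} \left(-11\right) + \frac{23}{117} = \frac{1}{3} \cdot 3 \left(3 + 3\right) \left(-11\right) + \frac{23}{117} = \frac{1}{3} \cdot 3 \cdot 6 \left(-11\right) + 23 \cdot \frac{1}{117} = 6 \left(-11\right) + \frac{23}{117} = -66 + \frac{23}{117} = - \frac{7699}{117}$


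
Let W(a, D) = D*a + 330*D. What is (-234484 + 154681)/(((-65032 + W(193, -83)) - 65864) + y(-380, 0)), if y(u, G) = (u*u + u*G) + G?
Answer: 79803/29905 ≈ 2.6685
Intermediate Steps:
W(a, D) = 330*D + D*a
y(u, G) = G + u² + G*u (y(u, G) = (u² + G*u) + G = G + u² + G*u)
(-234484 + 154681)/(((-65032 + W(193, -83)) - 65864) + y(-380, 0)) = (-234484 + 154681)/(((-65032 - 83*(330 + 193)) - 65864) + (0 + (-380)² + 0*(-380))) = -79803/(((-65032 - 83*523) - 65864) + (0 + 144400 + 0)) = -79803/(((-65032 - 43409) - 65864) + 144400) = -79803/((-108441 - 65864) + 144400) = -79803/(-174305 + 144400) = -79803/(-29905) = -79803*(-1/29905) = 79803/29905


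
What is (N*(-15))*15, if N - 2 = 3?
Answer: -1125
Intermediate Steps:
N = 5 (N = 2 + 3 = 5)
(N*(-15))*15 = (5*(-15))*15 = -75*15 = -1125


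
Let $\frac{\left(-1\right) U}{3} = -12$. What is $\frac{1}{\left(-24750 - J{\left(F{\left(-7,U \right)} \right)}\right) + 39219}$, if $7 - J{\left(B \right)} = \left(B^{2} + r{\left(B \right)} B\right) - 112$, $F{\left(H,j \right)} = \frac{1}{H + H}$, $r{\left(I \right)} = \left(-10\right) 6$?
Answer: $\frac{196}{2813441} \approx 6.9666 \cdot 10^{-5}$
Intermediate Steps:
$r{\left(I \right)} = -60$
$U = 36$ ($U = \left(-3\right) \left(-12\right) = 36$)
$F{\left(H,j \right)} = \frac{1}{2 H}$
$J{\left(B \right)} = 119 - B^{2} + 60 B$ ($J{\left(B \right)} = 7 - \left(\left(B^{2} - 60 B\right) - 112\right) = 7 - \left(-112 + B^{2} - 60 B\right) = 7 + \left(112 - B^{2} + 60 B\right) = 119 - B^{2} + 60 B$)
$\frac{1}{\left(-24750 - J{\left(F{\left(-7,U \right)} \right)}\right) + 39219} = \frac{1}{\left(-24750 - \left(119 - \left(\frac{1}{2 \left(-7\right)}\right)^{2} + 60 \frac{1}{2 \left(-7\right)}\right)\right) + 39219} = \frac{1}{\left(-24750 - \left(119 - \left(\frac{1}{2} \left(- \frac{1}{7}\right)\right)^{2} + 60 \cdot \frac{1}{2} \left(- \frac{1}{7}\right)\right)\right) + 39219} = \frac{1}{\left(-24750 - \left(119 - \left(- \frac{1}{14}\right)^{2} + 60 \left(- \frac{1}{14}\right)\right)\right) + 39219} = \frac{1}{\left(-24750 - \left(119 - \frac{1}{196} - \frac{30}{7}\right)\right) + 39219} = \frac{1}{\left(-24750 - \frac{22483}{196}\right) + 39219} = \frac{1}{- \frac{4873483}{196} + 39219} = \frac{1}{\frac{2813441}{196}} = \frac{196}{2813441}$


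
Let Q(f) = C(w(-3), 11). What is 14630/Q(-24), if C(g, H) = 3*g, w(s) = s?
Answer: -14630/9 ≈ -1625.6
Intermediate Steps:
Q(f) = -9 (Q(f) = 3*(-3) = -9)
14630/Q(-24) = 14630/(-9) = 14630*(-⅑) = -14630/9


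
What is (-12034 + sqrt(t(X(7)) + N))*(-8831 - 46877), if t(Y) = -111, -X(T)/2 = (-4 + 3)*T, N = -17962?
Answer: 670390072 - 55708*I*sqrt(18073) ≈ 6.7039e+8 - 7.4892e+6*I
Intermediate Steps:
X(T) = 2*T (X(T) = -2*(-4 + 3)*T = -(-2)*T = 2*T)
(-12034 + sqrt(t(X(7)) + N))*(-8831 - 46877) = (-12034 + sqrt(-111 - 17962))*(-8831 - 46877) = (-12034 + sqrt(-18073))*(-55708) = (-12034 + I*sqrt(18073))*(-55708) = 670390072 - 55708*I*sqrt(18073)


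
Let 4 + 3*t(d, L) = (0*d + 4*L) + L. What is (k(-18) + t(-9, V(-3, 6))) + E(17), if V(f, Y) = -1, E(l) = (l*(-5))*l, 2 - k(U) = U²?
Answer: -1770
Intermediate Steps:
k(U) = 2 - U²
E(l) = -5*l² (E(l) = (-5*l)*l = -5*l²)
t(d, L) = -4/3 + 5*L/3 (t(d, L) = -4/3 + ((0*d + 4*L) + L)/3 = -4/3 + ((0 + 4*L) + L)/3 = -4/3 + (4*L + L)/3 = -4/3 + (5*L)/3 = -4/3 + 5*L/3)
(k(-18) + t(-9, V(-3, 6))) + E(17) = ((2 - 1*(-18)²) + (-4/3 + (5/3)*(-1))) - 5*17² = ((2 - 1*324) + (-4/3 - 5/3)) - 5*289 = ((2 - 324) - 3) - 1445 = (-322 - 3) - 1445 = -325 - 1445 = -1770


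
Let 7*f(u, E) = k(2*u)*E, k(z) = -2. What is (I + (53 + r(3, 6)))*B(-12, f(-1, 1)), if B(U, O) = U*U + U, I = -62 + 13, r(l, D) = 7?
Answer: 1452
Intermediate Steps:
I = -49
f(u, E) = -2*E/7 (f(u, E) = (-2*E)/7 = -2*E/7)
B(U, O) = U + U² (B(U, O) = U² + U = U + U²)
(I + (53 + r(3, 6)))*B(-12, f(-1, 1)) = (-49 + (53 + 7))*(-12*(1 - 12)) = (-49 + 60)*(-12*(-11)) = 11*132 = 1452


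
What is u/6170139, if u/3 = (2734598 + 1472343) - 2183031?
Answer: 2023910/2056713 ≈ 0.98405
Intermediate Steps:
u = 6071730 (u = 3*((2734598 + 1472343) - 2183031) = 3*(4206941 - 2183031) = 3*2023910 = 6071730)
u/6170139 = 6071730/6170139 = 6071730*(1/6170139) = 2023910/2056713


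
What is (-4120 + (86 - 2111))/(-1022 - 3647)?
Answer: 6145/4669 ≈ 1.3161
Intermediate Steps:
(-4120 + (86 - 2111))/(-1022 - 3647) = (-4120 - 2025)/(-4669) = -6145*(-1/4669) = 6145/4669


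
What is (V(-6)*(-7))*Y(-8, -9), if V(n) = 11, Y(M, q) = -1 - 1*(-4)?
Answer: -231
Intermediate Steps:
Y(M, q) = 3 (Y(M, q) = -1 + 4 = 3)
(V(-6)*(-7))*Y(-8, -9) = (11*(-7))*3 = -77*3 = -231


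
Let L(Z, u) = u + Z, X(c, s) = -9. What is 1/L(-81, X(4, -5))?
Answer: -1/90 ≈ -0.011111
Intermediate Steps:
L(Z, u) = Z + u
1/L(-81, X(4, -5)) = 1/(-81 - 9) = 1/(-90) = -1/90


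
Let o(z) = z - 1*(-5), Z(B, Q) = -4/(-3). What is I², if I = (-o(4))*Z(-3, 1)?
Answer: 144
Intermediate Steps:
Z(B, Q) = 4/3 (Z(B, Q) = -4*(-⅓) = 4/3)
o(z) = 5 + z (o(z) = z + 5 = 5 + z)
I = -12 (I = -(5 + 4)*(4/3) = -1*9*(4/3) = -9*4/3 = -12)
I² = (-12)² = 144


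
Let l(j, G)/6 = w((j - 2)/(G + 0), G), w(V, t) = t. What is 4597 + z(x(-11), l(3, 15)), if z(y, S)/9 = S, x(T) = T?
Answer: 5407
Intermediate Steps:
l(j, G) = 6*G
z(y, S) = 9*S
4597 + z(x(-11), l(3, 15)) = 4597 + 9*(6*15) = 4597 + 9*90 = 4597 + 810 = 5407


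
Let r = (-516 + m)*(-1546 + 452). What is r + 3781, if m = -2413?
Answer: 3208107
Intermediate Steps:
r = 3204326 (r = (-516 - 2413)*(-1546 + 452) = -2929*(-1094) = 3204326)
r + 3781 = 3204326 + 3781 = 3208107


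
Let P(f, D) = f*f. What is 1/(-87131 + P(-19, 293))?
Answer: -1/86770 ≈ -1.1525e-5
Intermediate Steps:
P(f, D) = f²
1/(-87131 + P(-19, 293)) = 1/(-87131 + (-19)²) = 1/(-87131 + 361) = 1/(-86770) = -1/86770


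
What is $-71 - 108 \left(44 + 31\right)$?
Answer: $-8171$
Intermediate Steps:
$-71 - 108 \left(44 + 31\right) = -71 - 8100 = -8171$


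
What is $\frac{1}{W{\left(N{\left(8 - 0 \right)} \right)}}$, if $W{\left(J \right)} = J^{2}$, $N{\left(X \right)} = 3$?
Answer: $\frac{1}{9} \approx 0.11111$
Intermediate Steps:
$\frac{1}{W{\left(N{\left(8 - 0 \right)} \right)}} = \frac{1}{3^{2}} = \frac{1}{9}$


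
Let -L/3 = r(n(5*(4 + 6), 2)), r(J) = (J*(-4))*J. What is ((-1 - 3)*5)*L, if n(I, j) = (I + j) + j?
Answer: -699840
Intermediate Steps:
n(I, j) = I + 2*j
r(J) = -4*J² (r(J) = (-4*J)*J = -4*J²)
L = 34992 (L = -(-12)*(5*(4 + 6) + 2*2)² = -(-12)*(5*10 + 4)² = -(-12)*(50 + 4)² = -(-12)*54² = -(-12)*2916 = -3*(-11664) = 34992)
((-1 - 3)*5)*L = ((-1 - 3)*5)*34992 = -4*5*34992 = -20*34992 = -699840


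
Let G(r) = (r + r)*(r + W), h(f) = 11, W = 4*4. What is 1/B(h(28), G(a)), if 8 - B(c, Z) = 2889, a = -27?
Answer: -1/2881 ≈ -0.00034710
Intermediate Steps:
W = 16
G(r) = 2*r*(16 + r) (G(r) = (r + r)*(r + 16) = (2*r)*(16 + r) = 2*r*(16 + r))
B(c, Z) = -2881 (B(c, Z) = 8 - 1*2889 = 8 - 2889 = -2881)
1/B(h(28), G(a)) = 1/(-2881) = -1/2881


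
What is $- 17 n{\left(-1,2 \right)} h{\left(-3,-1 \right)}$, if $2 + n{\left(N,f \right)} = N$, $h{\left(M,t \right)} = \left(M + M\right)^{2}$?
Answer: $1836$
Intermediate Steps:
$h{\left(M,t \right)} = 4 M^{2}$ ($h{\left(M,t \right)} = \left(2 M\right)^{2} = 4 M^{2}$)
$n{\left(N,f \right)} = -2 + N$
$- 17 n{\left(-1,2 \right)} h{\left(-3,-1 \right)} = - 17 \left(-2 - 1\right) 4 \left(-3\right)^{2} = \left(-17\right) \left(-3\right) 4 \cdot 9 = 51 \cdot 36 = 1836$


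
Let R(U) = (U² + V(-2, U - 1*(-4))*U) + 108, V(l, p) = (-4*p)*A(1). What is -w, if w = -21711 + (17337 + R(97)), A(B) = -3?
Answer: -122707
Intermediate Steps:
V(l, p) = 12*p (V(l, p) = -4*p*(-3) = 12*p)
R(U) = 108 + U² + U*(48 + 12*U) (R(U) = (U² + (12*(U - 1*(-4)))*U) + 108 = (U² + (12*(U + 4))*U) + 108 = (U² + (12*(4 + U))*U) + 108 = (U² + (48 + 12*U)*U) + 108 = (U² + U*(48 + 12*U)) + 108 = 108 + U² + U*(48 + 12*U))
w = 122707 (w = -21711 + (17337 + (108 + 13*97² + 48*97)) = -21711 + (17337 + (108 + 13*9409 + 4656)) = -21711 + (17337 + (108 + 122317 + 4656)) = -21711 + (17337 + 127081) = -21711 + 144418 = 122707)
-w = -1*122707 = -122707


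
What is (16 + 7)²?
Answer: 529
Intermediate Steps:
(16 + 7)² = 23² = 529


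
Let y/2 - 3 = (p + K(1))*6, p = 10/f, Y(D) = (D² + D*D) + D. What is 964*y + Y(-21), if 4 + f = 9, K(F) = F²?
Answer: 41349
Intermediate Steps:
f = 5 (f = -4 + 9 = 5)
Y(D) = D + 2*D² (Y(D) = (D² + D²) + D = 2*D² + D = D + 2*D²)
p = 2 (p = 10/5 = 10*(⅕) = 2)
y = 42 (y = 6 + 2*((2 + 1²)*6) = 6 + 2*((2 + 1)*6) = 6 + 2*(3*6) = 6 + 2*18 = 6 + 36 = 42)
964*y + Y(-21) = 964*42 - 21*(1 + 2*(-21)) = 40488 - 21*(1 - 42) = 40488 - 21*(-41) = 40488 + 861 = 41349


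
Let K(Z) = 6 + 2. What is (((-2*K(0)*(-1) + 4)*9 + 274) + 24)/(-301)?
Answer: -478/301 ≈ -1.5880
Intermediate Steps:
K(Z) = 8
(((-2*K(0)*(-1) + 4)*9 + 274) + 24)/(-301) = (((-2*8*(-1) + 4)*9 + 274) + 24)/(-301) = (((-16*(-1) + 4)*9 + 274) + 24)*(-1/301) = (((16 + 4)*9 + 274) + 24)*(-1/301) = ((20*9 + 274) + 24)*(-1/301) = ((180 + 274) + 24)*(-1/301) = (454 + 24)*(-1/301) = 478*(-1/301) = -478/301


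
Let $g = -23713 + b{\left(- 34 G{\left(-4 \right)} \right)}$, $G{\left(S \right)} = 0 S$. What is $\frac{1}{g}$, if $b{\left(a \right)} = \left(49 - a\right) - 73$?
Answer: $- \frac{1}{23737} \approx -4.2128 \cdot 10^{-5}$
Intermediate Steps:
$G{\left(S \right)} = 0$
$b{\left(a \right)} = -24 - a$ ($b{\left(a \right)} = \left(49 - a\right) - 73 = -24 - a$)
$g = -23737$ ($g = -23713 - \left(24 - 0\right) = -23713 - 24 = -23737$)
$\frac{1}{g} = \frac{1}{-23737} = - \frac{1}{23737}$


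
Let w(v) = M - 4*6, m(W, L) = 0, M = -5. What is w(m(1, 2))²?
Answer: 841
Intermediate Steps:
w(v) = -29 (w(v) = -5 - 4*6 = -5 - 24 = -29)
w(m(1, 2))² = (-29)² = 841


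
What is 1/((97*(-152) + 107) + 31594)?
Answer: 1/16957 ≈ 5.8973e-5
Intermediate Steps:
1/((97*(-152) + 107) + 31594) = 1/((-14744 + 107) + 31594) = 1/(-14637 + 31594) = 1/16957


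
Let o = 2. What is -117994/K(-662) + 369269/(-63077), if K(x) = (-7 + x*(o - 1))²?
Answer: -172713110447/28230805197 ≈ -6.1179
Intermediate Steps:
K(x) = (-7 + x)² (K(x) = (-7 + x*(2 - 1))² = (-7 + x*1)² = (-7 + x)²)
-117994/K(-662) + 369269/(-63077) = -117994/(-7 - 662)² + 369269/(-63077) = -117994/((-669)²) + 369269*(-1/63077) = -117994/447561 - 369269/63077 = -172713110447/28230805197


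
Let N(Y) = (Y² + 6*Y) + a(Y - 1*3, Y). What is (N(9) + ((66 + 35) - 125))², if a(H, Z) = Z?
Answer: 14400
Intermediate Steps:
N(Y) = Y² + 7*Y (N(Y) = (Y² + 6*Y) + Y = Y² + 7*Y)
(N(9) + ((66 + 35) - 125))² = (9*(7 + 9) + ((66 + 35) - 125))² = (9*16 + (101 - 125))² = (144 - 24)² = 120² = 14400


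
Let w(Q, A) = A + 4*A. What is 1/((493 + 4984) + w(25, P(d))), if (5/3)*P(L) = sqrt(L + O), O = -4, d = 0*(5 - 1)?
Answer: 5477/29997565 - 6*I/29997565 ≈ 0.00018258 - 2.0002e-7*I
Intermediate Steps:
d = 0 (d = 0*4 = 0)
P(L) = 3*sqrt(-4 + L)/5 (P(L) = 3*sqrt(L - 4)/5 = 3*sqrt(-4 + L)/5)
w(Q, A) = 5*A
1/((493 + 4984) + w(25, P(d))) = 1/((493 + 4984) + 5*(3*sqrt(-4 + 0)/5)) = 1/(5477 + 5*(3*sqrt(-4)/5)) = 1/(5477 + 5*(3*(2*I)/5)) = 1/(5477 + 5*(6*I/5)) = 1/(5477 + 6*I) = (5477 - 6*I)/29997565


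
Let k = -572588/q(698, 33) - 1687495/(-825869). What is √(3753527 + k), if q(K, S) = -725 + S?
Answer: √76639037666815328657249/142875337 ≈ 1937.6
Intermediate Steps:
k = 118512606378/142875337 (k = -572588/(-725 + 33) - 1687495/(-825869) = -572588/(-692) - 1687495*(-1/825869) = -572588*(-1/692) + 1687495/825869 = 143147/173 + 1687495/825869 = 118512606378/142875337 ≈ 829.48)
√(3753527 + k) = √(3753527 + 118512606378/142875337) = √(536404947669977/142875337) = √76639037666815328657249/142875337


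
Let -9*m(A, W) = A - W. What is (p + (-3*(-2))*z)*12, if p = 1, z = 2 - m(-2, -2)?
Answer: 156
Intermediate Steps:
m(A, W) = -A/9 + W/9 (m(A, W) = -(A - W)/9 = -A/9 + W/9)
z = 2 (z = 2 - (-1/9*(-2) + (1/9)*(-2)) = 2 - (2/9 - 2/9) = 2 - 1*0 = 2 + 0 = 2)
(p + (-3*(-2))*z)*12 = (1 - 3*(-2)*2)*12 = (1 + 6*2)*12 = (1 + 12)*12 = 13*12 = 156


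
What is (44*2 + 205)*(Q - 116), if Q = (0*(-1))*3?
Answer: -33988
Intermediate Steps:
Q = 0 (Q = 0*3 = 0)
(44*2 + 205)*(Q - 116) = (44*2 + 205)*(0 - 116) = (88 + 205)*(-116) = 293*(-116) = -33988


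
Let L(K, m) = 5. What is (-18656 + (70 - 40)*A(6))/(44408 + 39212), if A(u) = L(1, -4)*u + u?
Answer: -4394/20905 ≈ -0.21019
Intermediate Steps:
A(u) = 6*u (A(u) = 5*u + u = 6*u)
(-18656 + (70 - 40)*A(6))/(44408 + 39212) = (-18656 + (70 - 40)*(6*6))/(44408 + 39212) = (-18656 + 30*36)/83620 = (-18656 + 1080)*(1/83620) = -17576*1/83620 = -4394/20905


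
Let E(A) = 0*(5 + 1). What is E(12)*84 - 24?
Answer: -24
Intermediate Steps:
E(A) = 0 (E(A) = 0*6 = 0)
E(12)*84 - 24 = 0*84 - 24 = 0 - 24 = -24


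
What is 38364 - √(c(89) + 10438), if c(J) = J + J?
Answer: 38364 - 2*√2654 ≈ 38261.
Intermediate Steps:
c(J) = 2*J
38364 - √(c(89) + 10438) = 38364 - √(2*89 + 10438) = 38364 - √(178 + 10438) = 38364 - √10616 = 38364 - 2*√2654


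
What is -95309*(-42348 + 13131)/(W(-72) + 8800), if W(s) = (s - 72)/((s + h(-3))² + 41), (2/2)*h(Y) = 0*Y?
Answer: 29157835575/92144 ≈ 3.1644e+5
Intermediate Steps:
h(Y) = 0 (h(Y) = 0*Y = 0)
W(s) = (-72 + s)/(41 + s²) (W(s) = (s - 72)/((s + 0)² + 41) = (-72 + s)/(s² + 41) = (-72 + s)/(41 + s²))
-95309*(-42348 + 13131)/(W(-72) + 8800) = -95309*(-42348 + 13131)/((-72 - 72)/(41 + (-72)²) + 8800) = -95309*(-29217/(-144/(41 + 5184) + 8800)) = -95309*(-29217/(-144/5225 + 8800)) = -95309/((45979856/5225)*(-1/29217)) = -95309/(-45979856/152658825) = -95309*(-152658825/45979856) = 29157835575/92144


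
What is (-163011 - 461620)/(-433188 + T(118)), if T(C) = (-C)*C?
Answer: 624631/447112 ≈ 1.3970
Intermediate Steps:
T(C) = -C²
(-163011 - 461620)/(-433188 + T(118)) = (-163011 - 461620)/(-433188 - 1*118²) = -624631/(-433188 - 1*13924) = -624631/(-433188 - 13924) = -624631/(-447112) = -624631*(-1/447112) = 624631/447112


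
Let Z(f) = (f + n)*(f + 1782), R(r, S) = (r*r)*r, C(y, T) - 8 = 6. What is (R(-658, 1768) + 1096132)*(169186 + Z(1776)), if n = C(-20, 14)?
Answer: -1855448051605080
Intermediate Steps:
C(y, T) = 14 (C(y, T) = 8 + 6 = 14)
n = 14
R(r, S) = r**3 (R(r, S) = r**2*r = r**3)
Z(f) = (14 + f)*(1782 + f) (Z(f) = (f + 14)*(f + 1782) = (14 + f)*(1782 + f))
(R(-658, 1768) + 1096132)*(169186 + Z(1776)) = ((-658)**3 + 1096132)*(169186 + (24948 + 1776**2 + 1796*1776)) = (-284890312 + 1096132)*(169186 + (24948 + 3154176 + 3189696)) = -283794180*(169186 + 6368820) = -283794180*6538006 = -1855448051605080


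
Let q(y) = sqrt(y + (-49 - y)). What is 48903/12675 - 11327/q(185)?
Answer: 16301/4225 + 11327*I/7 ≈ 3.8582 + 1618.1*I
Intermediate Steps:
q(y) = 7*I (q(y) = sqrt(-49) = 7*I)
48903/12675 - 11327/q(185) = 48903/12675 - 11327*(-I/7) = 48903*(1/12675) - (-11327)*I/7 = 16301/4225 + 11327*I/7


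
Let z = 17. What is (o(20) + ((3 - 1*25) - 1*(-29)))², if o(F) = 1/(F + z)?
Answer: 67600/1369 ≈ 49.379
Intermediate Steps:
o(F) = 1/(17 + F) (o(F) = 1/(F + 17) = 1/(17 + F))
(o(20) + ((3 - 1*25) - 1*(-29)))² = (1/(17 + 20) + ((3 - 1*25) - 1*(-29)))² = (1/37 + ((3 - 25) + 29))² = (1/37 + (-22 + 29))² = (1/37 + 7)² = (260/37)² = 67600/1369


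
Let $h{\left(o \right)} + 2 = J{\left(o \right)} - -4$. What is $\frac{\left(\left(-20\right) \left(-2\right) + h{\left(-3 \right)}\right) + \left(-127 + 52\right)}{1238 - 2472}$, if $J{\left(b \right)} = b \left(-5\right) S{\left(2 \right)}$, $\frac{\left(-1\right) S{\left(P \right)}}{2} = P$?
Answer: $\frac{93}{1234} \approx 0.075365$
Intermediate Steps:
$S{\left(P \right)} = - 2 P$
$J{\left(b \right)} = 20 b$ ($J{\left(b \right)} = b \left(-5\right) \left(\left(-2\right) 2\right) = - 5 b \left(-4\right) = 20 b$)
$h{\left(o \right)} = 2 + 20 o$ ($h{\left(o \right)} = -2 + \left(20 o - -4\right) = -2 + \left(20 o + 4\right) = -2 + \left(4 + 20 o\right) = 2 + 20 o$)
$\frac{\left(\left(-20\right) \left(-2\right) + h{\left(-3 \right)}\right) + \left(-127 + 52\right)}{1238 - 2472} = \frac{\left(\left(-20\right) \left(-2\right) + \left(2 + 20 \left(-3\right)\right)\right) + \left(-127 + 52\right)}{1238 - 2472} = \frac{\left(40 + \left(2 - 60\right)\right) - 75}{-1234} = \left(\left(40 - 58\right) - 75\right) \left(- \frac{1}{1234}\right) = \left(-18 - 75\right) \left(- \frac{1}{1234}\right) = \left(-93\right) \left(- \frac{1}{1234}\right) = \frac{93}{1234}$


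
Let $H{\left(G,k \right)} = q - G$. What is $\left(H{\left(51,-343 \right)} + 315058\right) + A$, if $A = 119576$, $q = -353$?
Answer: $434230$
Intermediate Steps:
$H{\left(G,k \right)} = -353 - G$
$\left(H{\left(51,-343 \right)} + 315058\right) + A = \left(\left(-353 - 51\right) + 315058\right) + 119576 = \left(-404 + 315058\right) + 119576 = 314654 + 119576 = 434230$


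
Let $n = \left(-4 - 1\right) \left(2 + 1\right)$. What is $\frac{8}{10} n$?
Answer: $-12$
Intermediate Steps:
$n = -15$ ($n = \left(-5\right) 3 = -15$)
$\frac{8}{10} n = \frac{8}{10} \left(-15\right) = 8 \cdot \frac{1}{10} \left(-15\right) = \frac{4}{5} \left(-15\right) = -12$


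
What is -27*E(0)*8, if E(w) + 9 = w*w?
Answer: 1944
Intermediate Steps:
E(w) = -9 + w**2 (E(w) = -9 + w*w = -9 + w**2)
-27*E(0)*8 = -27*(-9 + 0**2)*8 = -27*(-9 + 0)*8 = -27*(-9)*8 = -(-243)*8 = -1*(-1944) = 1944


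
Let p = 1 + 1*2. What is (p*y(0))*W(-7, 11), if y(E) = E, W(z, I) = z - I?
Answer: 0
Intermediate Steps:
p = 3 (p = 1 + 2 = 3)
(p*y(0))*W(-7, 11) = (3*0)*(-7 - 1*11) = 0*(-7 - 11) = 0*(-18) = 0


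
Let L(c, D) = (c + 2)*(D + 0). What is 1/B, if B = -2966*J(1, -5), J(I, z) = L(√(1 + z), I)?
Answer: -1/11864 + I/11864 ≈ -8.4289e-5 + 8.4289e-5*I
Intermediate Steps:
L(c, D) = D*(2 + c) (L(c, D) = (2 + c)*D = D*(2 + c))
J(I, z) = I*(2 + √(1 + z))
B = -5932 - 5932*I (B = -2966*(2 + √(1 - 5)) = -2966*(2 + √(-4)) = -2966*(2 + 2*I) = -5932 - 5932*I ≈ -5932.0 - 5932.0*I)
1/B = 1/(-5932 - 5932*I) = (-5932 + 5932*I)/70377248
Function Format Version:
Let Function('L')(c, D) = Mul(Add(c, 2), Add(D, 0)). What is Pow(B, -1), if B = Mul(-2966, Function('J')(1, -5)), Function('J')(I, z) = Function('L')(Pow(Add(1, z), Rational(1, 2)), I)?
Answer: Add(Rational(-1, 11864), Mul(Rational(1, 11864), I)) ≈ Add(-8.4289e-5, Mul(8.4289e-5, I))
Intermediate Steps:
Function('L')(c, D) = Mul(D, Add(2, c)) (Function('L')(c, D) = Mul(Add(2, c), D) = Mul(D, Add(2, c)))
Function('J')(I, z) = Mul(I, Add(2, Pow(Add(1, z), Rational(1, 2))))
B = Add(-5932, Mul(-5932, I)) (B = Mul(-2966, Mul(1, Add(2, Pow(Add(1, -5), Rational(1, 2))))) = Mul(-2966, Mul(1, Add(2, Pow(-4, Rational(1, 2))))) = Mul(-2966, Mul(1, Add(2, Mul(2, I)))) = Mul(-2966, Add(2, Mul(2, I))) = Add(-5932, Mul(-5932, I)) ≈ Add(-5932.0, Mul(-5932.0, I)))
Pow(B, -1) = Pow(Add(-5932, Mul(-5932, I)), -1) = Mul(Rational(1, 70377248), Add(-5932, Mul(5932, I)))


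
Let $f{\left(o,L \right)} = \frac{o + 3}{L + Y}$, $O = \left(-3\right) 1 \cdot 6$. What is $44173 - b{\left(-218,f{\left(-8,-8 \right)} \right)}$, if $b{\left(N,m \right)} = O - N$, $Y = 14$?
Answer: $43973$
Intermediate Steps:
$O = -18$ ($O = \left(-3\right) 6 = -18$)
$f{\left(o,L \right)} = \frac{3 + o}{14 + L}$ ($f{\left(o,L \right)} = \frac{o + 3}{L + 14} = \frac{3 + o}{14 + L}$)
$b{\left(N,m \right)} = -18 - N$
$44173 - b{\left(-218,f{\left(-8,-8 \right)} \right)} = 44173 - \left(-18 - -218\right) = 44173 - \left(-18 + 218\right) = 44173 - 200 = 43973$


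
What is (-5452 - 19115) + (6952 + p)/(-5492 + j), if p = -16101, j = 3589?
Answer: -46741852/1903 ≈ -24562.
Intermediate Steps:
(-5452 - 19115) + (6952 + p)/(-5492 + j) = (-5452 - 19115) + (6952 - 16101)/(-5492 + 3589) = -24567 - 9149/(-1903) = -24567 - 9149*(-1/1903) = -24567 + 9149/1903 = -46741852/1903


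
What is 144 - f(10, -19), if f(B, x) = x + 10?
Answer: 153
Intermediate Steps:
f(B, x) = 10 + x
144 - f(10, -19) = 144 - (10 - 19) = 144 - 1*(-9) = 144 + 9 = 153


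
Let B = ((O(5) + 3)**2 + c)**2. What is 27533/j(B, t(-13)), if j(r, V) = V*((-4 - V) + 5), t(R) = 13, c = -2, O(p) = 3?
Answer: -27533/156 ≈ -176.49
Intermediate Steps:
B = 1156 (B = ((3 + 3)**2 - 2)**2 = (6**2 - 2)**2 = (36 - 2)**2 = 34**2 = 1156)
j(r, V) = V*(1 - V)
27533/j(B, t(-13)) = 27533/((13*(1 - 1*13))) = 27533/((13*(1 - 13))) = 27533/((13*(-12))) = 27533/(-156) = 27533*(-1/156) = -27533/156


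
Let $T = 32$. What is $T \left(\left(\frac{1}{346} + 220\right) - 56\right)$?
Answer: $\frac{907920}{173} \approx 5248.1$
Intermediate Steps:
$T \left(\left(\frac{1}{346} + 220\right) - 56\right) = 32 \left(\left(\frac{1}{346} + 220\right) - 56\right) = 32 \left(\frac{76121}{346} - 56\right) = 32 \cdot \frac{56745}{346} = \frac{907920}{173}$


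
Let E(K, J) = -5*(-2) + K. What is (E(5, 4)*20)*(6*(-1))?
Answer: -1800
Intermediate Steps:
E(K, J) = 10 + K
(E(5, 4)*20)*(6*(-1)) = ((10 + 5)*20)*(6*(-1)) = (15*20)*(-6) = 300*(-6) = -1800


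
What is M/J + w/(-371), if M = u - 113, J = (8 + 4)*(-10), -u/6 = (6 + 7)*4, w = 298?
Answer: 24383/8904 ≈ 2.7384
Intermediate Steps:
u = -312 (u = -6*(6 + 7)*4 = -78*4 = -6*52 = -312)
J = -120 (J = 12*(-10) = -120)
M = -425 (M = -312 - 113 = -425)
M/J + w/(-371) = -425/(-120) + 298/(-371) = -425*(-1/120) + 298*(-1/371) = 85/24 - 298/371 = 24383/8904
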